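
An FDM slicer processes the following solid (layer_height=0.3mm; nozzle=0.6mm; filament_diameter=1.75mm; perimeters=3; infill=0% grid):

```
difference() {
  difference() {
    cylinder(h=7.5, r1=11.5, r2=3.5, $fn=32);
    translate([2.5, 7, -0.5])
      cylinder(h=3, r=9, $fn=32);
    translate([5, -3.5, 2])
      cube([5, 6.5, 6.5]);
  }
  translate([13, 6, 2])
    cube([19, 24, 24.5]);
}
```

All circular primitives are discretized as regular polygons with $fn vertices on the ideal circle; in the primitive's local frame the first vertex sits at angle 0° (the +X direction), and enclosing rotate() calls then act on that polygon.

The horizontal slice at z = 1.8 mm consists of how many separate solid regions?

1

At z = 1.8 mm: the cone contributes a regular 32-gon of circumradius 9.580 (interpolated between r1=11.5 and r2=3.5 at t=0.240); the r=9 cylinder at (2.5, 7) gives a regular 32-gon of circumradius 9 (constant along its height); the cube at (5, -3.5) does not reach this height (z outside [2, 8.5]); Subtracting the remaining from the first: starting from the cone, the r=9 cylinder at (2.5, 7) partially overlaps it — only the 135.33 mm² overlap (of its 252.84 mm²) is removed, clipping the outline — 1 connected region; the cube at (13, 6) is not intersected at this z (z outside [2, 26.5]); Taking the first minus the rest: none of the subtracted shapes is present at this height, so that combined region is unchanged — 1 connected region. The result has 1 disconnected region.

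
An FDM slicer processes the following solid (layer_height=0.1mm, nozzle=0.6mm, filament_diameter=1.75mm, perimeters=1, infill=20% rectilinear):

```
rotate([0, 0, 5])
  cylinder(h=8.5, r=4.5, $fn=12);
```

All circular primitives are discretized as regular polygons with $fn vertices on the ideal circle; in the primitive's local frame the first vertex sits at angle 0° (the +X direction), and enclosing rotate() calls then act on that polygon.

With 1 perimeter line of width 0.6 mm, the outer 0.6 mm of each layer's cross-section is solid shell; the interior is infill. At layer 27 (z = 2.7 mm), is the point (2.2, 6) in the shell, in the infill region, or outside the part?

outside

At z = 2.7 mm: the r=4.5 cylinder gives a regular 12-gon of circumradius 4.5 (constant along its height); (whole slice rotated 5° about Z — lengths, areas and connectivity unchanged). Overall, the cross-section is a single solid region. Undo the 5° rotation: the query point maps to (2.715, 5.785) in the un-rotated model frame. The nearest boundary edge runs (2.25, 3.90)→(0.00, 4.50); distance from the point to it = 1.94 mm. The point is not inside any of the regions above, so it lies outside the cross-section (1.94 mm from the nearest boundary).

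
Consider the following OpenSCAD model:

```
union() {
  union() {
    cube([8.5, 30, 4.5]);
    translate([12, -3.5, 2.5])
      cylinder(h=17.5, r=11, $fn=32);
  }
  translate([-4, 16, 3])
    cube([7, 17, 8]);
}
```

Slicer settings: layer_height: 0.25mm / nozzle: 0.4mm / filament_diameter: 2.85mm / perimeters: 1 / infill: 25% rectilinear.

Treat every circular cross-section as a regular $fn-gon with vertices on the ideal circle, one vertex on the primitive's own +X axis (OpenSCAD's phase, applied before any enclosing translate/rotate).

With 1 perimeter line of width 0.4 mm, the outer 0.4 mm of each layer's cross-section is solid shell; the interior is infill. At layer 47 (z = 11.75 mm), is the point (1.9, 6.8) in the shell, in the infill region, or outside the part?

At z = 11.75 mm: the cube does not reach this height (z outside [0, 4.5]); the r=11 cylinder at (12, -3.5) gives a regular 32-gon of circumradius 11 (constant along its height); Taking the union: only the r=11 cylinder at (12, -3.5) is present, so the union is just that shape — 1 connected region; the cube at (-4, 16) is not intersected at this z (z outside [3, 11]); Taking the union: only that combined region is present, so the union is just that shape — 1 connected region. Overall, the cross-section is a single solid region. The nearest boundary edge runs (5.89, 5.65)→(4.22, 4.28); distance from the point to it = 3.43 mm. The point is not inside any of the regions above, so it lies outside the cross-section (3.43 mm from the nearest boundary).

outside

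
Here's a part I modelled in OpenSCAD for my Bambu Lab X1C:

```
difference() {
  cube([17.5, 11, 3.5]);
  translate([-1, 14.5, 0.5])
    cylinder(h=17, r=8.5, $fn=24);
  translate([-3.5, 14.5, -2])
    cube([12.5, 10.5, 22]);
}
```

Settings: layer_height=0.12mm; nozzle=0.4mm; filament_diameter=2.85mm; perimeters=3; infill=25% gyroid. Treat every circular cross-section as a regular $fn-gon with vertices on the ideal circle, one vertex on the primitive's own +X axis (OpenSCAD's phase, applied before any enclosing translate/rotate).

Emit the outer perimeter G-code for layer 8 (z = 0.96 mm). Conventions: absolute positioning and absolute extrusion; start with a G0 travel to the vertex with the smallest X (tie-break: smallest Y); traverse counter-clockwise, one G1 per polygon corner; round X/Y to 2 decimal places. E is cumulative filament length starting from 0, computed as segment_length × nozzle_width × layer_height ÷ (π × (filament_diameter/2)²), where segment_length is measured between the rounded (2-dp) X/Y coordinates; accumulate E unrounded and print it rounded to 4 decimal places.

G0 X0.00 Y0.00 Z0.96
G1 X17.50 Y0.00 E0.1317
G1 X17.50 Y11.00 E0.2144
G1 X6.67 Y11.00 E0.2959
G1 X6.36 Y10.25 E0.3020
G1 X5.01 Y8.49 E0.3187
G1 X3.25 Y7.14 E0.3354
G1 X1.20 Y6.29 E0.3521
G1 X0.00 Y6.13 E0.3612
G1 X0.00 Y0.00 E0.4073

At z = 0.96 mm: the cube (footprint 17.5×11) is included at this height; the r=8.5 cylinder at (-1, 14.5) gives a regular 24-gon of circumradius 8.5 (constant along its height); the cube at (-3.5, 14.5) is present — its section is the full 12.5×10.5 rectangle; Taking the first minus the rest: starting from the 17.5×11 cube, the r=8.5 cylinder at (-1, 14.5) partially overlaps it — only the 22.46 mm² overlap (of its 224.40 mm²) is removed, clipping the outline; the 12.5×10.5 cube at (-3.5, 14.5) misses the remaining region (no effect) — 1 connected region. The outline is a single polygon with 9 vertices. Extrusion per mm of travel: 0.4 × 0.12 / (π × 1.425²) = 0.007524. Accumulating E over each segment gives final E = 0.4073.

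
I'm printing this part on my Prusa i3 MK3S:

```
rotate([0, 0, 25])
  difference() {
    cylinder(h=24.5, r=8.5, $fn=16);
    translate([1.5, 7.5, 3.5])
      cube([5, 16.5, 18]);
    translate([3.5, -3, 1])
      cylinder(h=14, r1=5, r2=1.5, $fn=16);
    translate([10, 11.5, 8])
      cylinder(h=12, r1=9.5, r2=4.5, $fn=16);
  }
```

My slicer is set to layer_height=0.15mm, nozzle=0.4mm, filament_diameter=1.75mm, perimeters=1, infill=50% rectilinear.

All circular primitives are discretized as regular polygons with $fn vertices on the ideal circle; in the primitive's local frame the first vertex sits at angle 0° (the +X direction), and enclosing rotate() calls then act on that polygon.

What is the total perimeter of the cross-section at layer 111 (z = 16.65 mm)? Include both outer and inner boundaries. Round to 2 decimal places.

At z = 16.65 mm: the cylinder: section is a regular 16-gon, circumradius r=8.5 (perimeter = 2·16·8.500·sin(180°/16) = 53.06 mm); the cube at (1.5, 7.5) is present — its section is the full 5×16.5 rectangle (perimeter 43.00 mm); the cone at (3.5, -3) does not reach this height (z outside [1, 15]); the cone at (10, 11.5) contributes a regular 16-gon of circumradius 5.896 (interpolated between r1=9.5 and r2=4.5 at t=0.721) (perimeter = 2·16·5.896·sin(180°/16) = 36.81 mm); Taking the first minus the rest: starting from the r=8.5 cylinder, the 5×16.5 cube at (1.5, 7.5) partially overlaps it — only the 1.02 mm² overlap (of its 82.50 mm²) is removed, clipping the outline; the cone at (10, 11.5) misses the remaining region (no effect) — boundary = 53.62 mm; (rotated 25° about Z; rotation is an isometry so areas/perimeters/island counts are preserved). Overall, the cross-section is a single solid region. Total boundary length (outer) = 53.62 mm.

53.62 mm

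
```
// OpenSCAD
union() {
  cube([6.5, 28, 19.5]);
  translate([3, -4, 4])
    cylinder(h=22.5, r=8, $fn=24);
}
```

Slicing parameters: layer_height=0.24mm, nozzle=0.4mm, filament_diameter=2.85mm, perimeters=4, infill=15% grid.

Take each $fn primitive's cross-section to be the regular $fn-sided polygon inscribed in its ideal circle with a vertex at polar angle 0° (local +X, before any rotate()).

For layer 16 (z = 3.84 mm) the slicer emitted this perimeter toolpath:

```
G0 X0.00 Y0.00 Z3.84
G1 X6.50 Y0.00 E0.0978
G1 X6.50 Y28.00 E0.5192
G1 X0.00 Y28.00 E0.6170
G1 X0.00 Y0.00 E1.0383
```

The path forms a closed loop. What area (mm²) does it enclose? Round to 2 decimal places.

182.00 mm²

Apply the shoelace formula to the sequence of (X, Y) vertices; enclosed area = 182.00 mm².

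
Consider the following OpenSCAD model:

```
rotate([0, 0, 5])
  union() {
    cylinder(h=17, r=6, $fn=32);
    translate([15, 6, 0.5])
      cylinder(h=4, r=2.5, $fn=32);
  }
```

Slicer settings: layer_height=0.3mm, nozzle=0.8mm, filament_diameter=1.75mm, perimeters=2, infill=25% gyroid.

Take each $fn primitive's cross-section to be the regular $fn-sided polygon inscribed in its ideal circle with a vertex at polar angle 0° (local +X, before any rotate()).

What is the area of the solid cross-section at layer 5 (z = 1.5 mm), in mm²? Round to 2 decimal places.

131.88 mm²

At z = 1.5 mm: the cylinder: section is a regular 32-gon, circumradius r=6 (area = (32/2)·6.000²·sin(360°/32) = 112.37 mm²); the cylinder at (15, 6): section is a regular 32-gon, circumradius r=2.5 (area = (32/2)·2.500²·sin(360°/32) = 19.51 mm²); Taking the union: the 2 present regions are separate (no shared area or edge), so areas and boundary lengths simply add and each stays a separate island — area = 131.88 mm²; (whole slice rotated 5° about Z — lengths, areas and connectivity unchanged). Overall, the cross-section has 2 separate islands. Net area = 131.88 mm².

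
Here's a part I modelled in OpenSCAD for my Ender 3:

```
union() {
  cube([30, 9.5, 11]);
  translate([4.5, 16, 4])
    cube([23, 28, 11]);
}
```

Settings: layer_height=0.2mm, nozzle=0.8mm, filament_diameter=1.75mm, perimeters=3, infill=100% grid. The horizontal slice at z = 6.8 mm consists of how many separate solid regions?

At z = 6.8 mm: the cube is present — its section is the full 30×9.5 rectangle; the cube at (4.5, 16) (footprint 23×28) is included at this height; Taking the union: the 2 present regions are separate (no shared area or edge), so areas and boundary lengths simply add and each stays a separate island — 2 connected regions. The result has 2 disconnected regions.

2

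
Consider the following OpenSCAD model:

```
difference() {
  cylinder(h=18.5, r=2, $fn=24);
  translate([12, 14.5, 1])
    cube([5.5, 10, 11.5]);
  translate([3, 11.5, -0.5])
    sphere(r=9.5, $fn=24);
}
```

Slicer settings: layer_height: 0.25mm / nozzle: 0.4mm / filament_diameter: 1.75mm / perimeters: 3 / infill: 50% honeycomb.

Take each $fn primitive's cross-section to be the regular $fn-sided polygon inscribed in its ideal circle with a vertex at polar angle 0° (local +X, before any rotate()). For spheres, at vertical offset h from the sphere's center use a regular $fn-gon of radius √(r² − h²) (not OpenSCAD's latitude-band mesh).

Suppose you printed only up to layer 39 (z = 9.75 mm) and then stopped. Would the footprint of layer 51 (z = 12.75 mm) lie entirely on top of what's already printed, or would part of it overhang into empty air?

entirely on top

Compare the two slices. At z = 9.75: the r=2 cylinder gives a regular 24-gon of circumradius 2 (constant along its height) (area = (24/2)·2.000²·sin(360°/24) = 12.42 mm²); the cube at (12, 14.5) is present — its section is the full 5.5×10 rectangle (area 55.00 mm²); the sphere at (3, 11.5) does not reach this height (|z−center|=10.250 > r=9.5); Subtracting the remaining from the first: starting from the r=2 cylinder (12.42 mm²), the 5.5×10 cube at (12, 14.5) misses the remaining region (no effect) — area = 12.42 mm². At z = 12.75: the r=2 cylinder gives a regular 24-gon of circumradius 2 (constant along its height) (area = (24/2)·2.000²·sin(360°/24) = 12.42 mm²); the cube at (12, 14.5) is not intersected at this z (z outside [1, 12.5]); the sphere at (3, 11.5) does not reach this height (|z−center|=13.250 > r=9.5); Taking the first minus the rest: none of the subtracted shapes is present at this height, so the r=2 cylinder is unchanged — area = 12.42 mm². Checking containment: the cross-section at z = 12.75 is a subset of the cross-section at z = 9.75.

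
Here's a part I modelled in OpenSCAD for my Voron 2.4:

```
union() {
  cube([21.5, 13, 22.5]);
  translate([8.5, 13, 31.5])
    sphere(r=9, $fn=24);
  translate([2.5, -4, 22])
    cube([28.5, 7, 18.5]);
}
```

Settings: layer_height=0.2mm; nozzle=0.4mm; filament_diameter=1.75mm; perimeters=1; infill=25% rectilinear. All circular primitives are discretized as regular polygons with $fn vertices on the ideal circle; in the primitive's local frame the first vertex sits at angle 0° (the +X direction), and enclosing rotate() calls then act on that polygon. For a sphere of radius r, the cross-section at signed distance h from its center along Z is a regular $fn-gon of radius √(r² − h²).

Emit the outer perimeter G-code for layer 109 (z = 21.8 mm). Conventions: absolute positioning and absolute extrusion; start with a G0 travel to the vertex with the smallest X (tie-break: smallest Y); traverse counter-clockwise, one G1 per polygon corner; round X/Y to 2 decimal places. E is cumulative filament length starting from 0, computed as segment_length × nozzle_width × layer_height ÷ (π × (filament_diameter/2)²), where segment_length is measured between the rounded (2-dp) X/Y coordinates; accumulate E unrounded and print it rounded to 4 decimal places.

G0 X0.00 Y0.00 Z21.80
G1 X21.50 Y0.00 E0.7151
G1 X21.50 Y13.00 E1.1475
G1 X0.00 Y13.00 E1.8626
G1 X0.00 Y0.00 E2.2949

At z = 21.8 mm: the 21.5×13 cube contributes its full rectangle; the sphere at (8.5, 13) does not reach this height (|z−center|=9.700 > r=9); the cube at (2.5, -4) does not reach this height (z outside [22, 40.5]); Taking the union: only the 21.5×13 cube is present, so the union is just that shape — 1 connected region. The outline is a single polygon with 4 vertices. Extrusion per mm of travel: 0.4 × 0.2 / (π × 0.875²) = 0.033260. Accumulating E over each segment gives final E = 2.2949.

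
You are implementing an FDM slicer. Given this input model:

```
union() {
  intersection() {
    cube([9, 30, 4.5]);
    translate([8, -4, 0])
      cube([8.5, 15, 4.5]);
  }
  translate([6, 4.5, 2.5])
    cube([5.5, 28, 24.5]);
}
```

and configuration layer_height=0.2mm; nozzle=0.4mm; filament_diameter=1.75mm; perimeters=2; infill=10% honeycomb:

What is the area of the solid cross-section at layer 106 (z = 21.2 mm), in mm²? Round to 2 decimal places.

At z = 21.2 mm: the cube is not intersected at this z (z outside [0, 4.5]); the cube at (8, -4) is absent (z outside [0, 4.5]); Keeping only the common overlap: at least one operand is absent at this height, so nothing remains; the 5.5×28 cube at (6, 4.5) contributes its full rectangle (area 154.00 mm²); Merging all regions: only the 5.5×28 cube at (6, 4.5) is present, so the union is just that shape — area = 154.00 mm². Overall, the cross-section is a single solid region. Net area = 154.00 mm².

154.00 mm²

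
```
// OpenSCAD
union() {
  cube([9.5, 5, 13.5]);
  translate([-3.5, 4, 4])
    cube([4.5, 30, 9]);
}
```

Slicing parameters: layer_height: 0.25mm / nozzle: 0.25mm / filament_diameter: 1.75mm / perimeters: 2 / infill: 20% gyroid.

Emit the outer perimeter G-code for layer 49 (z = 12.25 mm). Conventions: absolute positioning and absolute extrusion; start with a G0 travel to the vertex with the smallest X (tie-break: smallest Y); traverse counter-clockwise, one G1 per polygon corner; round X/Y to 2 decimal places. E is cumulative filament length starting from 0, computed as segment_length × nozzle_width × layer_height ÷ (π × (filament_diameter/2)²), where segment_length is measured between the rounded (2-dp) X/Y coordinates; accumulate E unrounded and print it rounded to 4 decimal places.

G0 X-3.50 Y4.00 Z12.25
G1 X0.00 Y4.00 E0.0909
G1 X0.00 Y0.00 E0.1949
G1 X9.50 Y0.00 E0.4417
G1 X9.50 Y5.00 E0.5717
G1 X1.00 Y5.00 E0.7925
G1 X1.00 Y34.00 E1.5461
G1 X-3.50 Y34.00 E1.6630
G1 X-3.50 Y4.00 E2.4425

At z = 12.25 mm: the cube (footprint 9.5×5) is included at this height; the 4.5×30 cube at (-3.5, 4) contributes its full rectangle; Taking the union: the regions partially overlap (shared area 1.00 mm²), so overlapping operands fuse into one piece — 1 connected region. The outline is a single polygon with 8 vertices. Extrusion per mm of travel: 0.25 × 0.25 / (π × 0.875²) = 0.025984. Accumulating E over each segment gives final E = 2.4425.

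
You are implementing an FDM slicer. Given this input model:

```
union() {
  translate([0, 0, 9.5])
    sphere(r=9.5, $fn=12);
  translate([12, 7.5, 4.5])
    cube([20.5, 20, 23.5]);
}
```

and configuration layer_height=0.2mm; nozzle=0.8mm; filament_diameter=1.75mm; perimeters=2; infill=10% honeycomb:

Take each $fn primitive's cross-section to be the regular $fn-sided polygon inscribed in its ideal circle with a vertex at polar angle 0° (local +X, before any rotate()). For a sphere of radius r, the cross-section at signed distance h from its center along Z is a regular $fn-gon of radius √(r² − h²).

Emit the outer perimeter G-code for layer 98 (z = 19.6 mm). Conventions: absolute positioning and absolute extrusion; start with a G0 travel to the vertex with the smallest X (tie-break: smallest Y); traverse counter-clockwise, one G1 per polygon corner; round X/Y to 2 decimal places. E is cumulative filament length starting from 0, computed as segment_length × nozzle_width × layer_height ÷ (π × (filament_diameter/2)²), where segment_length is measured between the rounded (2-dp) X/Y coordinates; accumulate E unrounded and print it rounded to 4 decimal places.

At z = 19.6 mm: the sphere does not reach this height (|z−center|=10.100 > r=9.5); the 20.5×20 cube at (12, 7.5) contributes its full rectangle; Merging all regions: only the 20.5×20 cube at (12, 7.5) is present, so the union is just that shape — 1 connected region. The outline is a single polygon with 4 vertices. Extrusion per mm of travel: 0.8 × 0.2 / (π × 0.875²) = 0.066520. Accumulating E over each segment gives final E = 5.3881.

G0 X12.00 Y7.50 Z19.60
G1 X32.50 Y7.50 E1.3637
G1 X32.50 Y27.50 E2.6941
G1 X12.00 Y27.50 E4.0577
G1 X12.00 Y7.50 E5.3881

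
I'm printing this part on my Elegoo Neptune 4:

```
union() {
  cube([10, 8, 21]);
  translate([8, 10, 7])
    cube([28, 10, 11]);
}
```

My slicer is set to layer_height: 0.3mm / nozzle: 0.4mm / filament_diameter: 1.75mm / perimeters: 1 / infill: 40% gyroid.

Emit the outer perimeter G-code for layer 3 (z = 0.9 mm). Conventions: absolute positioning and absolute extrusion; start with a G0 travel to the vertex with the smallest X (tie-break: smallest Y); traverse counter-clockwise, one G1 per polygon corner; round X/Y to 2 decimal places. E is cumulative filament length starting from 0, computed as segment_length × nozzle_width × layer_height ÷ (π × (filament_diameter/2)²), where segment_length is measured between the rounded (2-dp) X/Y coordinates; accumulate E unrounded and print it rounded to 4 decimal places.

At z = 0.9 mm: the cube (footprint 10×8) is included at this height; the cube at (8, 10) is not intersected at this z (z outside [7, 18]); Combining (union): only the 10×8 cube is present, so the union is just that shape — 1 connected region. The outline is a single polygon with 4 vertices. Extrusion per mm of travel: 0.4 × 0.3 / (π × 0.875²) = 0.049890. Accumulating E over each segment gives final E = 1.7960.

G0 X0.00 Y0.00 Z0.90
G1 X10.00 Y0.00 E0.4989
G1 X10.00 Y8.00 E0.8980
G1 X0.00 Y8.00 E1.3969
G1 X0.00 Y0.00 E1.7960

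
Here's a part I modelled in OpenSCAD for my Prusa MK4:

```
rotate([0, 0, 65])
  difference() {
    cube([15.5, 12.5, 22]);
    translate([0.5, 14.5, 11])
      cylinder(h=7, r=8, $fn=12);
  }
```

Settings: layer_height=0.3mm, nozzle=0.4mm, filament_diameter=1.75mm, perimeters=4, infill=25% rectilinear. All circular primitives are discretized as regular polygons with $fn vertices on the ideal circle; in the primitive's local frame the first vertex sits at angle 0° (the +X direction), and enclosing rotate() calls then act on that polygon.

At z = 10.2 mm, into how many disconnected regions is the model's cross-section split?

At z = 10.2 mm: the 15.5×12.5 cube contributes its full rectangle; the cylinder at (0.5, 14.5) is absent (z outside [11, 18]); After the difference (first − rest): none of the subtracted shapes is present at this height, so the 15.5×12.5 cube is unchanged — 1 connected region; (whole slice rotated 65° about Z — lengths, areas and connectivity unchanged). The result has 1 disconnected region.

1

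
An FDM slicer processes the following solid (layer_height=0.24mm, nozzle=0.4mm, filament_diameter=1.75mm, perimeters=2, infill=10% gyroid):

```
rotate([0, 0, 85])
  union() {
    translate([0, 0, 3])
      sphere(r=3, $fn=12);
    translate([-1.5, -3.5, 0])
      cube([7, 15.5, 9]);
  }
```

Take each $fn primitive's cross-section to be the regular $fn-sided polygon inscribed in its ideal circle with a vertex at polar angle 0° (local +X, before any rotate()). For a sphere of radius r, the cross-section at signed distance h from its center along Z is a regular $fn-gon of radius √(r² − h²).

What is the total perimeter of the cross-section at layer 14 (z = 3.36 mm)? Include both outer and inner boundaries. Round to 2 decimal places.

At z = 3.36 mm: the sphere: section is a regular 12-gon, circumradius = √(r²−h²) = √(3²−0.36²) = 2.978 (perimeter = 2·12·2.978·sin(180°/12) = 18.50 mm); the 7×15.5 cube at (-1.5, -3.5) contributes its full rectangle (perimeter 45.00 mm); Combining (union): the regions partially overlap (shared area 21.64 mm²), so the edge portions inside another operand are dropped and the merged outline is re-measured after clipping — boundary = 46.00 mm; (whole slice rotated 85° about Z — lengths, areas and connectivity unchanged). Overall, the cross-section is a single solid region. Total boundary length (outer) = 46.00 mm.

46.00 mm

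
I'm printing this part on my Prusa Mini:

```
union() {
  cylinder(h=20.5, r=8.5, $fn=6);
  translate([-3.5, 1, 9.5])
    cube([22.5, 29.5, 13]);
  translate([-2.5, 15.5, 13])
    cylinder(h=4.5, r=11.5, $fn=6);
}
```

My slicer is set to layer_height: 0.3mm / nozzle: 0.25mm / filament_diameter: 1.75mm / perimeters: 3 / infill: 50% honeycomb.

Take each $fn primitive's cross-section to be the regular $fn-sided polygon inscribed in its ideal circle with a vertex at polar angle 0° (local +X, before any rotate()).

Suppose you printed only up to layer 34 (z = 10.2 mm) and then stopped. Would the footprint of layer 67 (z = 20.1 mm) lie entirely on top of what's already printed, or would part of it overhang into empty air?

entirely on top

Compare the two slices. At z = 10.2: the cylinder: section is a regular 6-gon, circumradius r=8.5 (area = (6/2)·8.500²·sin(360°/6) = 187.71 mm²); the 22.5×29.5 cube at (-3.5, 1) contributes its full rectangle (area 663.75 mm²); the cylinder at (-2.5, 15.5) is not intersected at this z (z outside [13, 17.5]); Taking the union: the regions partially overlap — summed areas 851.46 mm² minus the doubly-counted overlap 60.98 mm² gives 790.48 mm² — area = 790.48 mm². At z = 20.1: the r=8.5 cylinder gives a regular 6-gon of circumradius 8.5 (constant along its height) (area = (6/2)·8.500²·sin(360°/6) = 187.71 mm²); the cube at (-3.5, 1) (footprint 22.5×29.5) is included at this height (area 663.75 mm²); the cylinder at (-2.5, 15.5) does not reach this height (z outside [13, 17.5]); Taking the union: the regions partially overlap — summed areas 851.46 mm² minus the doubly-counted overlap 60.98 mm² gives 790.48 mm² — area = 790.48 mm². Checking containment: the cross-section at z = 20.1 is a subset of the cross-section at z = 10.2.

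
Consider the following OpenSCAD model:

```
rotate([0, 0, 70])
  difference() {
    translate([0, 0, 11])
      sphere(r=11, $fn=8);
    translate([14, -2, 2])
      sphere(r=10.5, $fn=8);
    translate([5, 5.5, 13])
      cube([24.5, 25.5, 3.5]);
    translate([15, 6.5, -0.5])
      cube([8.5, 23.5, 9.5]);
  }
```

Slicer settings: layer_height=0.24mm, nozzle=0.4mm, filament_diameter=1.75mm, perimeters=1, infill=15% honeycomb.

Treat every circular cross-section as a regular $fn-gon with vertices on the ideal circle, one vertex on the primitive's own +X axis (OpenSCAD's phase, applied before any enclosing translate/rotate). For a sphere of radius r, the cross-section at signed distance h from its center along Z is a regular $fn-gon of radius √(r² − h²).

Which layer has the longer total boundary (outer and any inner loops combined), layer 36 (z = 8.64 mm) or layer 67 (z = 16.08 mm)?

layer 36 (z = 8.64 mm)

Layer 36 (z = 8.64): the sphere: section is a regular 8-gon, circumradius = √(r²−h²) = √(11²−2.36²) = 10.744 (perimeter = 2·8·10.744·sin(180°/8) = 65.78 mm); the sphere at (14, -2): section is a regular 8-gon, circumradius = √(r²−h²) = √(10.5²−6.64²) = 8.134 (perimeter = 2·8·8.134·sin(180°/8) = 49.80 mm); the cube at (5, 5.5) is not intersected at this z (z outside [13, 16.5]); the cube at (15, 6.5) (footprint 8.5×23.5) is included at this height (perimeter 64.00 mm); Subtracting the remaining from the first: starting from the r=11 sphere, the r=10.5 sphere at (14, -2) partially overlaps it — only the 27.51 mm² overlap (of its 187.13 mm²) is removed, clipping the outline; the 8.5×23.5 cube at (15, 6.5) misses the remaining region (no effect) — boundary = 66.29 mm; (whole slice rotated 70° about Z — lengths, areas and connectivity unchanged). So its perimeter = 66.29 mm. Layer 67 (z = 16.08): the r=11 sphere slices to a regular 8-gon of circumradius 9.757 (√(r²−h²) with h=5.08 from center) (perimeter = 2·8·9.757·sin(180°/8) = 59.74 mm); the sphere at (14, -2) is absent (|z−center|=14.080 > r=10.5); the 24.5×25.5 cube at (5, 5.5) contributes its full rectangle (perimeter 100.00 mm); the cube at (15, 6.5) does not reach this height (z outside [-0.5, 9]); After the difference (first − rest): starting from the r=11 sphere, the 24.5×25.5 cube at (5, 5.5) partially overlaps it — only the 3.81 mm² overlap (of its 624.75 mm²) is removed, clipping the outline — boundary = 60.83 mm; (rotated 70° about Z; rotation is an isometry so areas/perimeters/island counts are preserved). So its perimeter = 60.83 mm. Layer 36 is larger (66.29 vs 60.83 mm).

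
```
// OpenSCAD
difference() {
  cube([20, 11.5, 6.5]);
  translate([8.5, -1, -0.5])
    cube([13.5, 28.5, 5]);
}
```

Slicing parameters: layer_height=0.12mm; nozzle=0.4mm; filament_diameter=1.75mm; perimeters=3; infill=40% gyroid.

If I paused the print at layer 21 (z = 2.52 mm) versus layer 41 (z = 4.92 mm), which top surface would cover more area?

layer 41 (z = 4.92 mm)

Layer 21 (z = 2.52): the 20×11.5 cube contributes its full rectangle (area 230.00 mm²); the 13.5×28.5 cube at (8.5, -1) contributes its full rectangle (area 384.75 mm²); Subtracting the remaining from the first: starting from the 20×11.5 cube (230.00 mm²), the 13.5×28.5 cube at (8.5, -1) partially overlaps it — only the 132.25 mm² overlap (of its 384.75 mm²) is removed, clipping the outline — area = 97.75 mm². So its area = 97.75 mm². Layer 41 (z = 4.92): the cube is present — its section is the full 20×11.5 rectangle (area 230.00 mm²); the cube at (8.5, -1) does not reach this height (z outside [-0.5, 4.5]); Taking the first minus the rest: none of the subtracted shapes is present at this height, so the 20×11.5 cube is unchanged — area = 230.00 mm². So its area = 230.00 mm². Layer 41 is larger (230.00 vs 97.75 mm²).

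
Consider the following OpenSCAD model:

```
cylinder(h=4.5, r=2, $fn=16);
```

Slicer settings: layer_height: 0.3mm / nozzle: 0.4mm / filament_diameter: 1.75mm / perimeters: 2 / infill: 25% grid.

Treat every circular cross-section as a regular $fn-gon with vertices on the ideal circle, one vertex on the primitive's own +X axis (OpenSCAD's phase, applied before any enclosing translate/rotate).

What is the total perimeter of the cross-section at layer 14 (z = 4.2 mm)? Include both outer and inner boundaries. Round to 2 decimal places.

At z = 4.2 mm: the cylinder: section is a regular 16-gon, circumradius r=2 (perimeter = 2·16·2.000·sin(180°/16) = 12.49 mm). Overall, the cross-section is a single solid region. Total boundary length (outer) = 12.49 mm.

12.49 mm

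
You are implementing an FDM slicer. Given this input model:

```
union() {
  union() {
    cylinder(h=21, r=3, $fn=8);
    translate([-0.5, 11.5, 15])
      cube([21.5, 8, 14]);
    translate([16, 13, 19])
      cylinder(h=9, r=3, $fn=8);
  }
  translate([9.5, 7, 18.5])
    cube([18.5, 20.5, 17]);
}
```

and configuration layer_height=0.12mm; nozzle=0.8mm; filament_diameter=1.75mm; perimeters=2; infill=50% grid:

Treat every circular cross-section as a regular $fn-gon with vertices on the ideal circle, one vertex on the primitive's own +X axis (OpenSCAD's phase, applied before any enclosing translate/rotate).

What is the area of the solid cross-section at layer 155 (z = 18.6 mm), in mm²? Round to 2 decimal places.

At z = 18.6 mm: the r=3 cylinder contributes a regular 8-gon of circumradius 3 (area = (8/2)·3.000²·sin(360°/8) = 25.46 mm²); the 21.5×8 cube at (-0.5, 11.5) contributes its full rectangle (area 172.00 mm²); the cylinder at (16, 13) does not reach this height (z outside [19, 28]); Taking the union: the 2 present regions are separate (no shared area or edge), so areas and boundary lengths simply add and each stays a separate island — area = 197.46 mm²; the cube at (9.5, 7) is present — its section is the full 18.5×20.5 rectangle (area 379.25 mm²); Merging all regions: the regions partially overlap — summed areas 576.71 mm² minus the doubly-counted overlap 92.00 mm² gives 484.71 mm² — area = 484.71 mm². Overall, the cross-section has 2 separate islands. Net area = 484.71 mm².

484.71 mm²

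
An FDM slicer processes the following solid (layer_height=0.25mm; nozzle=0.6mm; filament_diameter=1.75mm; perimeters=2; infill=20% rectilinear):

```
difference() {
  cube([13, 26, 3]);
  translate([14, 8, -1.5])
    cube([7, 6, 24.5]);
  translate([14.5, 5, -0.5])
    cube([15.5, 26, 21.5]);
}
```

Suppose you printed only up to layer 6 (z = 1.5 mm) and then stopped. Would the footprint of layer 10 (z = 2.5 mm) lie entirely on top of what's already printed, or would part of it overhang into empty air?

Compare the two slices. At z = 1.5: the cube is present — its section is the full 13×26 rectangle (area 338.00 mm²); the cube at (14, 8) is present — its section is the full 7×6 rectangle (area 42.00 mm²); the cube at (14.5, 5) is present — its section is the full 15.5×26 rectangle (area 403.00 mm²); Taking the first minus the rest: starting from the 13×26 cube (338.00 mm²), the 7×6 cube at (14, 8) misses the remaining region (no effect); the 15.5×26 cube at (14.5, 5) misses the remaining region (no effect) — area = 338.00 mm². At z = 2.5: the 13×26 cube contributes its full rectangle (area 338.00 mm²); the cube at (14, 8) (footprint 7×6) is included at this height (area 42.00 mm²); the cube at (14.5, 5) (footprint 15.5×26) is included at this height (area 403.00 mm²); After the difference (first − rest): starting from the 13×26 cube (338.00 mm²), the 7×6 cube at (14, 8) misses the remaining region (no effect); the 15.5×26 cube at (14.5, 5) misses the remaining region (no effect) — area = 338.00 mm². Checking containment: the cross-section at z = 2.5 is a subset of the cross-section at z = 1.5.

entirely on top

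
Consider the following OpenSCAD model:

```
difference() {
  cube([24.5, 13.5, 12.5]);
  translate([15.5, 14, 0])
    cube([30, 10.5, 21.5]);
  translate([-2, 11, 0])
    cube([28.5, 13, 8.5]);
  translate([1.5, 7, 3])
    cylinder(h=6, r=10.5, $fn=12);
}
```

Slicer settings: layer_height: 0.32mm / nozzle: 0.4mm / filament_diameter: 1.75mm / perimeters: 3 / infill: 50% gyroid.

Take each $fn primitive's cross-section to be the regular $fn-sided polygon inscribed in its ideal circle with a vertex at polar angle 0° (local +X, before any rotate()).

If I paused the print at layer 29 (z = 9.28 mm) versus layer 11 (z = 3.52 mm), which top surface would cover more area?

layer 29 (z = 9.28 mm)

Layer 29 (z = 9.28): the cube is present — its section is the full 24.5×13.5 rectangle (area 330.75 mm²); the 30×10.5 cube at (15.5, 14) contributes its full rectangle (area 315.00 mm²); the cube at (-2, 11) is absent (z outside [0, 8.5]); the cylinder at (1.5, 7) is not intersected at this z (z outside [3, 9]); After the difference (first − rest): starting from the 24.5×13.5 cube (330.75 mm²), the 30×10.5 cube at (15.5, 14) misses the remaining region (no effect) — area = 330.75 mm². So its area = 330.75 mm². Layer 11 (z = 3.52): the cube is present — its section is the full 24.5×13.5 rectangle (area 330.75 mm²); the cube at (15.5, 14) (footprint 30×10.5) is included at this height (area 315.00 mm²); the cube at (-2, 11) is present — its section is the full 28.5×13 rectangle (area 370.50 mm²); the r=10.5 cylinder at (1.5, 7) contributes a regular 12-gon of circumradius 10.5 (area = (12/2)·10.500²·sin(360°/12) = 330.75 mm²); Taking the first minus the rest: starting from the 24.5×13.5 cube (330.75 mm²), the 30×10.5 cube at (15.5, 14) misses the remaining region (no effect); the 28.5×13 cube at (-2, 11) partially overlaps it — only the 61.25 mm² overlap (of its 370.50 mm²) is removed, clipping the outline; the r=10.5 cylinder at (1.5, 7) partially overlaps it — only the 122.17 mm² overlap (of its 330.75 mm²) is removed, clipping the outline — area = 147.33 mm². So its area = 147.33 mm². Layer 29 is larger (330.75 vs 147.33 mm²).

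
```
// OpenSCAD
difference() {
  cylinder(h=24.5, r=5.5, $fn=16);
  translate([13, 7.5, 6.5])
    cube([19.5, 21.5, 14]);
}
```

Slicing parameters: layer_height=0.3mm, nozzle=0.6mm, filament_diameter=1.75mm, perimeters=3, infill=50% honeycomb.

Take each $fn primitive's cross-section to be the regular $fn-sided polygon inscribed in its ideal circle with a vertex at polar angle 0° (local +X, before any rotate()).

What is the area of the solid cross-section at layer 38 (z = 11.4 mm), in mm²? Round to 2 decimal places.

At z = 11.4 mm: the r=5.5 cylinder gives a regular 16-gon of circumradius 5.5 (constant along its height) (area = (16/2)·5.500²·sin(360°/16) = 92.61 mm²); the cube at (13, 7.5) is present — its section is the full 19.5×21.5 rectangle (area 419.25 mm²); Subtracting the remaining from the first: starting from the r=5.5 cylinder (92.61 mm²), the 19.5×21.5 cube at (13, 7.5) misses the remaining region (no effect) — area = 92.61 mm². Overall, the cross-section is a single solid region. Net area = 92.61 mm².

92.61 mm²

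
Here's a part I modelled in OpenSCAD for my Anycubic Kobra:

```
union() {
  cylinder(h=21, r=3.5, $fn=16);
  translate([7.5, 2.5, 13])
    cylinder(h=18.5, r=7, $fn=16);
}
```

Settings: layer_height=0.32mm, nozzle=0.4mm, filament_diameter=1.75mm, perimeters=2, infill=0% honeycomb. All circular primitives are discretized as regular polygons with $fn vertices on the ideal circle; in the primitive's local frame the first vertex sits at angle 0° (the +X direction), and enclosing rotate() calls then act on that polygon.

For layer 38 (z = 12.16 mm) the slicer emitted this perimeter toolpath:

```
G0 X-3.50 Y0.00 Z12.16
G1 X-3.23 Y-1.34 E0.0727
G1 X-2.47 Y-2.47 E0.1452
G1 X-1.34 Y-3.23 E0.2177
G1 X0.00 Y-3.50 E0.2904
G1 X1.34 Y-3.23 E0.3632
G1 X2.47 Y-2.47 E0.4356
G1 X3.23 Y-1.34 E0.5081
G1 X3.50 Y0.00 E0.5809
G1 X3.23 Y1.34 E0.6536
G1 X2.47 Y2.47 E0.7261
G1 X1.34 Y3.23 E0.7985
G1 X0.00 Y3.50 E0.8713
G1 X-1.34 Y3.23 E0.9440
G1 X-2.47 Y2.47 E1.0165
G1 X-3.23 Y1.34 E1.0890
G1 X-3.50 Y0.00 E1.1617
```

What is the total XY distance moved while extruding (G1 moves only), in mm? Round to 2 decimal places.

21.83 mm

Sum the Euclidean lengths of each G1 segment: total = 21.83 mm.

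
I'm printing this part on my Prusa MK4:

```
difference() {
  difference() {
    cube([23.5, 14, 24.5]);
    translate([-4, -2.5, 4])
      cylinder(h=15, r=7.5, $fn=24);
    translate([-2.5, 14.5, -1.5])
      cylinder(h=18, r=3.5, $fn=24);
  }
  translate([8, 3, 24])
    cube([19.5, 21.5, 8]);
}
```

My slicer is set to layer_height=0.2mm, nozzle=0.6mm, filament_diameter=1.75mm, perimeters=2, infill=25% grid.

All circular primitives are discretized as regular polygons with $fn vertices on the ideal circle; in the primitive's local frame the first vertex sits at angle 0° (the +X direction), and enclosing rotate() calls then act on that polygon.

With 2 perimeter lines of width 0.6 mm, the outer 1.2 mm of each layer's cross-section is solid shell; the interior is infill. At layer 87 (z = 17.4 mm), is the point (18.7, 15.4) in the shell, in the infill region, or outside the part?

At z = 17.4 mm: the 23.5×14 cube contributes its full rectangle; the r=7.5 cylinder at (-4, -2.5) gives a regular 24-gon of circumradius 7.5 (constant along its height); the cylinder at (-2.5, 14.5) is not intersected at this z (z outside [-1.5, 16.5]); After the difference (first − rest): starting from the 23.5×14 cube, the r=7.5 cylinder at (-4, -2.5) partially overlaps it — only the 7.04 mm² overlap (of its 174.70 mm²) is removed, clipping the outline — 1 connected region; the cube at (8, 3) is absent (z outside [24, 32]); Taking the first minus the rest: none of the subtracted shapes is present at this height, so the result so far is unchanged — 1 connected region. Overall, the cross-section is a single solid region. The nearest boundary edge runs (0.00, 14.00)→(23.50, 14.00); distance from the point to it = 1.40 mm. The point is not inside any of the regions above, so it lies outside the cross-section (1.40 mm from the nearest boundary).

outside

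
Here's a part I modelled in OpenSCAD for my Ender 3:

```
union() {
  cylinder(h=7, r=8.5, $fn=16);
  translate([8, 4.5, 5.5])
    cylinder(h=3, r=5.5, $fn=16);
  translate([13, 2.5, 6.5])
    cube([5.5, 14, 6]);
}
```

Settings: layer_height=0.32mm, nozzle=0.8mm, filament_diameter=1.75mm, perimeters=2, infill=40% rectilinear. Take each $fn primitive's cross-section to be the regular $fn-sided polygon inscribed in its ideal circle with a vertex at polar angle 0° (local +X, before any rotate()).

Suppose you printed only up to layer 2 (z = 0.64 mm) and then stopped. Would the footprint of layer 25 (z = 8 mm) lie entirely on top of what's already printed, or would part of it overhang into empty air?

part overhangs

Compare the two slices. At z = 0.64: the cylinder: section is a regular 16-gon, circumradius r=8.5 (area = (16/2)·8.500²·sin(360°/16) = 221.19 mm²); the cylinder at (8, 4.5) does not reach this height (z outside [5.5, 8.5]); the cube at (13, 2.5) is not intersected at this z (z outside [6.5, 12.5]); Merging all regions: only the r=8.5 cylinder is present, so the union is just that shape — area = 221.19 mm². At z = 8: the cylinder is absent (z outside [0, 7]); the r=5.5 cylinder at (8, 4.5) gives a regular 16-gon of circumradius 5.5 (constant along its height) (area = (16/2)·5.500²·sin(360°/16) = 92.61 mm²); the 5.5×14 cube at (13, 2.5) contributes its full rectangle (area 77.00 mm²); Combining (union): the regions partially overlap — summed areas 169.61 mm² minus the doubly-counted overlap 1.22 mm² gives 168.39 mm² — area = 168.39 mm². Checking containment: at z = 8 the cross-section extends beyond the z = 0.64 cross-section by about 136.41 mm².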